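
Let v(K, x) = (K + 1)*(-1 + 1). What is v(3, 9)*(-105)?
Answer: 0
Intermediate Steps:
v(K, x) = 0 (v(K, x) = (1 + K)*0 = 0)
v(3, 9)*(-105) = 0*(-105) = 0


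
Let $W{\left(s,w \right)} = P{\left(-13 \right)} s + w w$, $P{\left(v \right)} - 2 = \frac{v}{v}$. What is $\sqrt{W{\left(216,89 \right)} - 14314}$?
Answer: $i \sqrt{5745} \approx 75.796 i$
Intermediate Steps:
$P{\left(v \right)} = 3$ ($P{\left(v \right)} = 2 + \frac{v}{v} = 2 + 1 = 3$)
$W{\left(s,w \right)} = w^{2} + 3 s$ ($W{\left(s,w \right)} = 3 s + w w = 3 s + w^{2} = w^{2} + 3 s$)
$\sqrt{W{\left(216,89 \right)} - 14314} = \sqrt{\left(89^{2} + 3 \cdot 216\right) - 14314} = \sqrt{\left(7921 + 648\right) - 14314} = \sqrt{8569 - 14314} = \sqrt{-5745} = i \sqrt{5745}$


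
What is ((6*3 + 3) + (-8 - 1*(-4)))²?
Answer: 289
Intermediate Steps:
((6*3 + 3) + (-8 - 1*(-4)))² = ((18 + 3) + (-8 + 4))² = (21 - 4)² = 17² = 289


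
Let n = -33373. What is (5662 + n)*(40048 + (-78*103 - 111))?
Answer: -884064033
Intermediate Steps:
(5662 + n)*(40048 + (-78*103 - 111)) = (5662 - 33373)*(40048 + (-78*103 - 111)) = -27711*(40048 + (-8034 - 111)) = -27711*(40048 - 8145) = -27711*31903 = -884064033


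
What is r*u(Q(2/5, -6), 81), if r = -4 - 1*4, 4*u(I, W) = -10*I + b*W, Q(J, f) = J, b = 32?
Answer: -5176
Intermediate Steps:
u(I, W) = 8*W - 5*I/2 (u(I, W) = (-10*I + 32*W)/4 = 8*W - 5*I/2)
r = -8 (r = -4 - 4 = -8)
r*u(Q(2/5, -6), 81) = -8*(8*81 - 5/5) = -8*(648 - 5/5) = -8*(648 - 5/2*2/5) = -8*(648 - 1) = -8*647 = -5176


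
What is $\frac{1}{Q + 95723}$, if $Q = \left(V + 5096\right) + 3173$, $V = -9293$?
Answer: $\frac{1}{94699} \approx 1.056 \cdot 10^{-5}$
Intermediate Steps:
$Q = -1024$ ($Q = \left(-9293 + 5096\right) + 3173 = -4197 + 3173 = -1024$)
$\frac{1}{Q + 95723} = \frac{1}{-1024 + 95723} = \frac{1}{94699}$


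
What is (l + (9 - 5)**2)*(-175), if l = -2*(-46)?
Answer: -18900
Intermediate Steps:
l = 92
(l + (9 - 5)**2)*(-175) = (92 + (9 - 5)**2)*(-175) = (92 + 4**2)*(-175) = (92 + 16)*(-175) = 108*(-175) = -18900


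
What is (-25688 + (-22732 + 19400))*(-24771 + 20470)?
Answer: 124815020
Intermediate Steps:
(-25688 + (-22732 + 19400))*(-24771 + 20470) = (-25688 - 3332)*(-4301) = -29020*(-4301) = 124815020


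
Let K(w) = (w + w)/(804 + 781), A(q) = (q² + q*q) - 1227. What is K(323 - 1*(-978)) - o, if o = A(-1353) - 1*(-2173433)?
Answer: -9245974438/1585 ≈ -5.8334e+6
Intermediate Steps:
A(q) = -1227 + 2*q² (A(q) = (q² + q²) - 1227 = 2*q² - 1227 = -1227 + 2*q²)
K(w) = 2*w/1585 (K(w) = (2*w)/1585 = (2*w)*(1/1585) = 2*w/1585)
o = 5833424 (o = (-1227 + 2*(-1353)²) - 1*(-2173433) = (-1227 + 2*1830609) + 2173433 = (-1227 + 3661218) + 2173433 = 3659991 + 2173433 = 5833424)
K(323 - 1*(-978)) - o = 2*(323 - 1*(-978))/1585 - 1*5833424 = 2*(323 + 978)/1585 - 5833424 = (2/1585)*1301 - 5833424 = 2602/1585 - 5833424 = -9245974438/1585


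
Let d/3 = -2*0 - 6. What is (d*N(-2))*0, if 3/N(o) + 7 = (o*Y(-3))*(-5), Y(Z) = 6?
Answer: 0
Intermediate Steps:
d = -18 (d = 3*(-2*0 - 6) = 3*(0 - 6) = 3*(-6) = -18)
N(o) = 3/(-7 - 30*o) (N(o) = 3/(-7 + (o*6)*(-5)) = 3/(-7 + (6*o)*(-5)) = 3/(-7 - 30*o))
(d*N(-2))*0 = -(-54)/(7 + 30*(-2))*0 = -(-54)/(7 - 60)*0 = -(-54)/(-53)*0 = -(-54)*(-1)/53*0 = -18*3/53*0 = -54/53*0 = 0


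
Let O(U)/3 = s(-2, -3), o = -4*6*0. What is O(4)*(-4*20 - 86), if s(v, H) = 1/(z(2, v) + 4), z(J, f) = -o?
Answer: -249/2 ≈ -124.50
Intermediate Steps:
o = 0 (o = -24*0 = 0)
z(J, f) = 0 (z(J, f) = -1*0 = 0)
s(v, H) = ¼ (s(v, H) = 1/(0 + 4) = 1/4 = ¼)
O(U) = ¾ (O(U) = 3*(¼) = ¾)
O(4)*(-4*20 - 86) = 3*(-4*20 - 86)/4 = 3*(-80 - 86)/4 = (¾)*(-166) = -249/2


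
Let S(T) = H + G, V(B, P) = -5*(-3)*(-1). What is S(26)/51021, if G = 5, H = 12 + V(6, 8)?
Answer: 2/51021 ≈ 3.9200e-5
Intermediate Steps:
V(B, P) = -15 (V(B, P) = 15*(-1) = -15)
H = -3 (H = 12 - 15 = -3)
S(T) = 2 (S(T) = -3 + 5 = 2)
S(26)/51021 = 2/51021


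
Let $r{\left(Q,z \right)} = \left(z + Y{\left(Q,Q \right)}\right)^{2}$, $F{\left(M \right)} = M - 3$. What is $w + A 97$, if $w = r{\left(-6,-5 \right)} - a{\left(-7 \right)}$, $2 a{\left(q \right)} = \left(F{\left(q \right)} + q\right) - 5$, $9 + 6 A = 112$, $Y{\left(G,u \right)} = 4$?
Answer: $\frac{10063}{6} \approx 1677.2$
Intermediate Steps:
$F{\left(M \right)} = -3 + M$
$A = \frac{103}{6}$ ($A = - \frac{3}{2} + \frac{1}{6} \cdot 112 = - \frac{3}{2} + \frac{56}{3} = \frac{103}{6} \approx 17.167$)
$r{\left(Q,z \right)} = \left(4 + z\right)^{2}$ ($r{\left(Q,z \right)} = \left(z + 4\right)^{2} = \left(4 + z\right)^{2}$)
$a{\left(q \right)} = -4 + q$ ($a{\left(q \right)} = \frac{\left(\left(-3 + q\right) + q\right) - 5}{2} = \frac{\left(-3 + 2 q\right) - 5}{2} = \frac{-8 + 2 q}{2} = -4 + q$)
$w = 12$ ($w = \left(4 - 5\right)^{2} - \left(-4 - 7\right) = \left(-1\right)^{2} - -11 = 1 + 11 = 12$)
$w + A 97 = 12 + \frac{103}{6} \cdot 97 = 12 + \frac{9991}{6} = \frac{10063}{6}$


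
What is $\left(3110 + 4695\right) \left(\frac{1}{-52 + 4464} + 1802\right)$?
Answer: $\frac{62053067125}{4412} \approx 1.4065 \cdot 10^{7}$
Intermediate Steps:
$\left(3110 + 4695\right) \left(\frac{1}{-52 + 4464} + 1802\right) = 7805 \left(\frac{1}{4412} + 1802\right) = 7805 \cdot \frac{7950425}{4412} = \frac{62053067125}{4412}$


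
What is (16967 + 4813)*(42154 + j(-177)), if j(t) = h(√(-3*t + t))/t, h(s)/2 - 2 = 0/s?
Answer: 54168704040/59 ≈ 9.1811e+8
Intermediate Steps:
h(s) = 4 (h(s) = 4 + 2*(0/s) = 4 + 2*0 = 4 + 0 = 4)
j(t) = 4/t
(16967 + 4813)*(42154 + j(-177)) = (16967 + 4813)*(42154 + 4/(-177)) = 21780*(42154 + 4*(-1/177)) = 21780*(42154 - 4/177) = 21780*(7461254/177) = 54168704040/59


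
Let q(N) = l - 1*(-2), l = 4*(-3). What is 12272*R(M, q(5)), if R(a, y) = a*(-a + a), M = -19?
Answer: 0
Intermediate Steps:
l = -12
q(N) = -10 (q(N) = -12 - 1*(-2) = -12 + 2 = -10)
R(a, y) = 0 (R(a, y) = a*0 = 0)
12272*R(M, q(5)) = 12272*0 = 0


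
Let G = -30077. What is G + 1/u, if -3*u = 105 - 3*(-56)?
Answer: -2737008/91 ≈ -30077.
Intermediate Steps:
u = -91 (u = -(105 - 3*(-56))/3 = -(105 + 168)/3 = -1/3*273 = -91)
G + 1/u = -30077 + 1/(-91) = -30077 - 1/91 = -2737008/91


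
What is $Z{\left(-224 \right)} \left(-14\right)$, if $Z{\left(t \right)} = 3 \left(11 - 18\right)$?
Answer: $294$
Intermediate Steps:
$Z{\left(t \right)} = -21$ ($Z{\left(t \right)} = 3 \left(11 - 18\right) = 3 \left(-7\right) = -21$)
$Z{\left(-224 \right)} \left(-14\right) = \left(-21\right) \left(-14\right) = 294$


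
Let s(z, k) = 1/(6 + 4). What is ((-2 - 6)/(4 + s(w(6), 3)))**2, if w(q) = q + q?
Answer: 6400/1681 ≈ 3.8073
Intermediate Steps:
w(q) = 2*q
s(z, k) = 1/10
((-2 - 6)/(4 + s(w(6), 3)))**2 = ((-2 - 6)/(4 + 1/10))**2 = (-8/41/10)**2 = (-8*10/41)**2 = (-80/41)**2 = 6400/1681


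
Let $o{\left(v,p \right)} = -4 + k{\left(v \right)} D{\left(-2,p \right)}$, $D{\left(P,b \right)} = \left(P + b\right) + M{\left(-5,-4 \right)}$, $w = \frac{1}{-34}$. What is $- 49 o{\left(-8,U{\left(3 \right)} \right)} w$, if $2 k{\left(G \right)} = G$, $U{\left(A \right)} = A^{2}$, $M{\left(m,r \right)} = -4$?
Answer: $- \frac{392}{17} \approx -23.059$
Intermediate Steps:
$w = - \frac{1}{34} \approx -0.029412$
$D{\left(P,b \right)} = -4 + P + b$ ($D{\left(P,b \right)} = \left(P + b\right) - 4 = -4 + P + b$)
$k{\left(G \right)} = \frac{G}{2}$
$o{\left(v,p \right)} = -4 + \frac{v \left(-6 + p\right)}{2}$ ($o{\left(v,p \right)} = -4 + \frac{v}{2} \left(-4 - 2 + p\right) = -4 + \frac{v}{2} \left(-6 + p\right) = -4 + \frac{v \left(-6 + p\right)}{2}$)
$- 49 o{\left(-8,U{\left(3 \right)} \right)} w = - 49 \left(-4 + \frac{1}{2} \left(-8\right) \left(-6 + 3^{2}\right)\right) \left(- \frac{1}{34}\right) = - 49 \left(-4 + \frac{1}{2} \left(-8\right) \left(-6 + 9\right)\right) \left(- \frac{1}{34}\right) = - 49 \left(-4 + \frac{1}{2} \left(-8\right) 3\right) \left(- \frac{1}{34}\right) = - 49 \left(-4 - 12\right) \left(- \frac{1}{34}\right) = \left(-49\right) \left(-16\right) \left(- \frac{1}{34}\right) = 784 \left(- \frac{1}{34}\right) = - \frac{392}{17}$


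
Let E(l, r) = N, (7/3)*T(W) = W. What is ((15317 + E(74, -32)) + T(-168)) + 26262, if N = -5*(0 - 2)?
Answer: 41517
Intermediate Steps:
T(W) = 3*W/7
N = 10 (N = -5*(-2) = 10)
E(l, r) = 10
((15317 + E(74, -32)) + T(-168)) + 26262 = ((15317 + 10) + (3/7)*(-168)) + 26262 = (15327 - 72) + 26262 = 15255 + 26262 = 41517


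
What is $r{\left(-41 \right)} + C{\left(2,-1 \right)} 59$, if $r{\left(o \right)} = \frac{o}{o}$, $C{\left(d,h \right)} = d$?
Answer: $119$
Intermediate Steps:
$r{\left(o \right)} = 1$
$r{\left(-41 \right)} + C{\left(2,-1 \right)} 59 = 1 + 2 \cdot 59 = 1 + 118 = 119$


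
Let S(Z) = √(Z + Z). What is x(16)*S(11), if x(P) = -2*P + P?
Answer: -16*√22 ≈ -75.047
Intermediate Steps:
S(Z) = √2*√Z (S(Z) = √(2*Z) = √2*√Z)
x(P) = -P
x(16)*S(11) = (-1*16)*(√2*√11) = -16*√22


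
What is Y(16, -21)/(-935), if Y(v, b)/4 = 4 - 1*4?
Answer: 0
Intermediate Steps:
Y(v, b) = 0 (Y(v, b) = 4*(4 - 1*4) = 4*(4 - 4) = 4*0 = 0)
Y(16, -21)/(-935) = 0/(-935) = 0*(-1/935) = 0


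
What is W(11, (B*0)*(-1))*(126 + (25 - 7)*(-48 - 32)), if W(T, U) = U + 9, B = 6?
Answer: -11826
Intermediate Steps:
W(T, U) = 9 + U
W(11, (B*0)*(-1))*(126 + (25 - 7)*(-48 - 32)) = (9 + (6*0)*(-1))*(126 + (25 - 7)*(-48 - 32)) = (9 + 0*(-1))*(126 + 18*(-80)) = (9 + 0)*(126 - 1440) = 9*(-1314) = -11826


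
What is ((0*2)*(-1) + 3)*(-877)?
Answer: -2631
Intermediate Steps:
((0*2)*(-1) + 3)*(-877) = (0*(-1) + 3)*(-877) = (0 + 3)*(-877) = 3*(-877) = -2631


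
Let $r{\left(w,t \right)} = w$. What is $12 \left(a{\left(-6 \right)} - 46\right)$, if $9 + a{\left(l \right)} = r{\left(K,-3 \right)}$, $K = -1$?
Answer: $-672$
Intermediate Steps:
$a{\left(l \right)} = -10$ ($a{\left(l \right)} = -9 - 1 = -10$)
$12 \left(a{\left(-6 \right)} - 46\right) = 12 \left(-10 - 46\right) = 12 \left(-56\right) = -672$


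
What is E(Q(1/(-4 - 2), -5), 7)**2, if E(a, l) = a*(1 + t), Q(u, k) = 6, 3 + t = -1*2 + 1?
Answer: 324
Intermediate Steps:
t = -4 (t = -3 + (-1*2 + 1) = -3 + (-2 + 1) = -3 - 1 = -4)
E(a, l) = -3*a (E(a, l) = a*(1 - 4) = a*(-3) = -3*a)
E(Q(1/(-4 - 2), -5), 7)**2 = (-3*6)**2 = (-18)**2 = 324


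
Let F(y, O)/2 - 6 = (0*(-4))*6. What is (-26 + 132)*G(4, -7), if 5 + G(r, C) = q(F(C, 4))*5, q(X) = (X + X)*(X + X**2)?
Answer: 1983790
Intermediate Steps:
F(y, O) = 12 (F(y, O) = 12 + 2*((0*(-4))*6) = 12 + 2*(0*6) = 12 + 2*0 = 12 + 0 = 12)
q(X) = 2*X*(X + X**2) (q(X) = (2*X)*(X + X**2) = 2*X*(X + X**2))
G(r, C) = 18715 (G(r, C) = -5 + (2*12**2*(1 + 12))*5 = -5 + (2*144*13)*5 = -5 + 3744*5 = -5 + 18720 = 18715)
(-26 + 132)*G(4, -7) = (-26 + 132)*18715 = 106*18715 = 1983790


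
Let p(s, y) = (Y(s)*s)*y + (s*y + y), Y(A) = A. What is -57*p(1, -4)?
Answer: 684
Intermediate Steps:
p(s, y) = y + s*y + y*s**2 (p(s, y) = (s*s)*y + (s*y + y) = s**2*y + (y + s*y) = y*s**2 + (y + s*y) = y + s*y + y*s**2)
-57*p(1, -4) = -(-228)*(1 + 1 + 1**2) = -(-228)*(1 + 1 + 1) = -(-228)*3 = -57*(-12) = 684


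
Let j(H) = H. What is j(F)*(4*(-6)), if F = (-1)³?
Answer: 24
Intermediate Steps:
F = -1
j(F)*(4*(-6)) = -4*(-6) = -1*(-24) = 24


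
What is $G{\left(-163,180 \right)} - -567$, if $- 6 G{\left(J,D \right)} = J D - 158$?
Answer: $\frac{16450}{3} \approx 5483.3$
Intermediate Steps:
$G{\left(J,D \right)} = \frac{79}{3} - \frac{D J}{6}$ ($G{\left(J,D \right)} = - \frac{J D - 158}{6} = - \frac{D J - 158}{6} = - \frac{-158 + D J}{6} = \frac{79}{3} - \frac{D J}{6}$)
$G{\left(-163,180 \right)} - -567 = \left(\frac{79}{3} - 30 \left(-163\right)\right) - -567 = \left(\frac{79}{3} + 4890\right) + 567 = \frac{14749}{3} + 567 = \frac{16450}{3}$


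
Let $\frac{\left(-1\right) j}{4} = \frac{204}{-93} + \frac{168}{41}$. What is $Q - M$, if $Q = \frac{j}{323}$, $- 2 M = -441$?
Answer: $- \frac{181064413}{821066} \approx -220.52$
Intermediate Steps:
$j = - \frac{9680}{1271}$ ($j = - 4 \left(\frac{204}{-93} + \frac{168}{41}\right) = - 4 \left(204 \left(- \frac{1}{93}\right) + 168 \cdot \frac{1}{41}\right) = - 4 \left(- \frac{68}{31} + \frac{168}{41}\right) = \left(-4\right) \frac{2420}{1271} = - \frac{9680}{1271} \approx -7.6161$)
$M = \frac{441}{2}$ ($M = \left(- \frac{1}{2}\right) \left(-441\right) = \frac{441}{2} \approx 220.5$)
$Q = - \frac{9680}{410533}$ ($Q = - \frac{9680}{1271 \cdot 323} = \left(- \frac{9680}{1271}\right) \frac{1}{323} = - \frac{9680}{410533} \approx -0.023579$)
$Q - M = - \frac{9680}{410533} - \frac{441}{2} = - \frac{181064413}{821066}$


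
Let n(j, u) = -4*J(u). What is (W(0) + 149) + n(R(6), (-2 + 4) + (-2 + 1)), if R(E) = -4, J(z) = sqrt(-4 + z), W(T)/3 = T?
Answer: 149 - 4*I*sqrt(3) ≈ 149.0 - 6.9282*I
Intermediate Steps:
W(T) = 3*T
n(j, u) = -4*sqrt(-4 + u)
(W(0) + 149) + n(R(6), (-2 + 4) + (-2 + 1)) = (3*0 + 149) - 4*sqrt(-4 + ((-2 + 4) + (-2 + 1))) = (0 + 149) - 4*sqrt(-4 + (2 - 1)) = 149 - 4*sqrt(-4 + 1) = 149 - 4*I*sqrt(3)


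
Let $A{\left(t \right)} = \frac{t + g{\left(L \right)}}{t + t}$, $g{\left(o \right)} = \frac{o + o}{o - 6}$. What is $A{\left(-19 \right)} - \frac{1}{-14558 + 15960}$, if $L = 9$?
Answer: $\frac{4547}{13319} \approx 0.34139$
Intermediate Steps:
$g{\left(o \right)} = \frac{2 o}{-6 + o}$
$A{\left(t \right)} = \frac{6 + t}{2 t}$ ($A{\left(t \right)} = \frac{t + 2 \cdot 9 \frac{1}{-6 + 9}}{t + t} = \frac{t + 2 \cdot 9 \cdot \frac{1}{3}}{2 t} = \left(t + 2 \cdot 9 \cdot \frac{1}{3}\right) \frac{1}{2 t} = \left(t + 6\right) \frac{1}{2 t} = \left(6 + t\right) \frac{1}{2 t} = \frac{6 + t}{2 t}$)
$A{\left(-19 \right)} - \frac{1}{-14558 + 15960} = \frac{6 - 19}{2 \left(-19\right)} - \frac{1}{-14558 + 15960} = \frac{1}{2} \left(- \frac{1}{19}\right) \left(-13\right) - \frac{1}{1402} = \frac{13}{38} - \frac{1}{1402} = \frac{4547}{13319}$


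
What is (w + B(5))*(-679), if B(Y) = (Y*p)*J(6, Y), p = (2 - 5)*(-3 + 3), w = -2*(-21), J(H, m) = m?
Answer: -28518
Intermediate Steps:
w = 42
p = 0 (p = -3*0 = 0)
B(Y) = 0 (B(Y) = (Y*0)*Y = 0*Y = 0)
(w + B(5))*(-679) = (42 + 0)*(-679) = 42*(-679) = -28518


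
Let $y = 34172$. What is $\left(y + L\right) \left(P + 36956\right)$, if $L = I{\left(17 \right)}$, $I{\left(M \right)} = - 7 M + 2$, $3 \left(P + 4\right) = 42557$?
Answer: $\frac{5224479715}{3} \approx 1.7415 \cdot 10^{9}$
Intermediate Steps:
$P = \frac{42545}{3}$ ($P = -4 + \frac{1}{3} \cdot 42557 = -4 + \frac{42557}{3} = \frac{42545}{3} \approx 14182.0$)
$I{\left(M \right)} = 2 - 7 M$
$L = -117$ ($L = 2 - 119 = -117$)
$\left(y + L\right) \left(P + 36956\right) = \left(34172 - 117\right) \left(\frac{42545}{3} + 36956\right) = 34055 \cdot \frac{153413}{3} = \frac{5224479715}{3}$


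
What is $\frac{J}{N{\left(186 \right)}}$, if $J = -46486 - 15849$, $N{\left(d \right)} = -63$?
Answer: $\frac{8905}{9} \approx 989.44$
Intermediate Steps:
$J = -62335$
$\frac{J}{N{\left(186 \right)}} = - \frac{62335}{-63} = \left(-62335\right) \left(- \frac{1}{63}\right) = \frac{8905}{9}$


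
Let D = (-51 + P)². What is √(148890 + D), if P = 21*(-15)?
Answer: √282846 ≈ 531.83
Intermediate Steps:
P = -315
D = 133956 (D = (-51 - 315)² = (-366)² = 133956)
√(148890 + D) = √(148890 + 133956) = √282846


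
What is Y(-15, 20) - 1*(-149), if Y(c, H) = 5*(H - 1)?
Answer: 244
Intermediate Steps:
Y(c, H) = -5 + 5*H (Y(c, H) = 5*(-1 + H) = -5 + 5*H)
Y(-15, 20) - 1*(-149) = (-5 + 5*20) - 1*(-149) = (-5 + 100) + 149 = 95 + 149 = 244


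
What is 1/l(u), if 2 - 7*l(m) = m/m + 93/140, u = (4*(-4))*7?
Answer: 980/47 ≈ 20.851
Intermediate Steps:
u = -112 (u = -16*7 = -112)
l(m) = 47/980 (l(m) = 2/7 - (m/m + 93/140)/7 = 2/7 - (1 + 93*(1/140))/7 = 2/7 - (1 + 93/140)/7 = 2/7 - 1/7*233/140 = 2/7 - 233/980 = 47/980)
1/l(u) = 1/(47/980) = 980/47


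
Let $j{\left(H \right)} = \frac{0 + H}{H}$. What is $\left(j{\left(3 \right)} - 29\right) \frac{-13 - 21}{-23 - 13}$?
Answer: $- \frac{238}{9} \approx -26.444$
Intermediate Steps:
$j{\left(H \right)} = 1$ ($j{\left(H \right)} = \frac{H}{H} = 1$)
$\left(j{\left(3 \right)} - 29\right) \frac{-13 - 21}{-23 - 13} = \left(1 - 29\right) \frac{-13 - 21}{-23 - 13} = - 28 \left(- \frac{34}{-36}\right) = - 28 \left(\left(-34\right) \left(- \frac{1}{36}\right)\right) = \left(-28\right) \frac{17}{18} = - \frac{238}{9}$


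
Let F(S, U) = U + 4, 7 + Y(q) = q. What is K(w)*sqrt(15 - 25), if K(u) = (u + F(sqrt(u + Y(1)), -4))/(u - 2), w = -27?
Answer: 27*I*sqrt(10)/29 ≈ 2.9442*I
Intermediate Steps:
Y(q) = -7 + q
F(S, U) = 4 + U
K(u) = u/(-2 + u) (K(u) = (u + (4 - 4))/(u - 2) = (u + 0)/(-2 + u) = u/(-2 + u))
K(w)*sqrt(15 - 25) = (-27/(-2 - 27))*sqrt(15 - 25) = (-27/(-29))*sqrt(-10) = (-27*(-1/29))*(I*sqrt(10)) = 27*(I*sqrt(10))/29 = 27*I*sqrt(10)/29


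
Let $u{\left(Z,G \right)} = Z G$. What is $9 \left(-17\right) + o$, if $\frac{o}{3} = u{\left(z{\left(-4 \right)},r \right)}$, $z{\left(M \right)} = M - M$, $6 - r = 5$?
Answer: $-153$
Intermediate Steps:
$r = 1$ ($r = 6 - 5 = 1$)
$z{\left(M \right)} = 0$
$u{\left(Z,G \right)} = G Z$
$o = 0$ ($o = 3 \cdot 1 \cdot 0 = 3 \cdot 0 = 0$)
$9 \left(-17\right) + o = 9 \left(-17\right) + 0 = -153 + 0 = -153$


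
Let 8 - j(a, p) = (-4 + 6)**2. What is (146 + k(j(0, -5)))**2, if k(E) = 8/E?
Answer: 21904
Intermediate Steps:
j(a, p) = 4 (j(a, p) = 8 - (-4 + 6)**2 = 8 - 1*2**2 = 8 - 1*4 = 8 - 4 = 4)
(146 + k(j(0, -5)))**2 = (146 + 8/4)**2 = (146 + 8*(1/4))**2 = (146 + 2)**2 = 148**2 = 21904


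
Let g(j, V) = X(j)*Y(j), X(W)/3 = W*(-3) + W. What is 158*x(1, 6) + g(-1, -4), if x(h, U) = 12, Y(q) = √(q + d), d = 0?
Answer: 1896 + 6*I ≈ 1896.0 + 6.0*I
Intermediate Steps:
X(W) = -6*W (X(W) = 3*(W*(-3) + W) = 3*(-3*W + W) = 3*(-2*W) = -6*W)
Y(q) = √q (Y(q) = √(q + 0) = √q)
g(j, V) = -6*j^(3/2) (g(j, V) = (-6*j)*√j = -6*j^(3/2))
158*x(1, 6) + g(-1, -4) = 158*12 - (-6)*I = 1896 - (-6)*I = 1896 + 6*I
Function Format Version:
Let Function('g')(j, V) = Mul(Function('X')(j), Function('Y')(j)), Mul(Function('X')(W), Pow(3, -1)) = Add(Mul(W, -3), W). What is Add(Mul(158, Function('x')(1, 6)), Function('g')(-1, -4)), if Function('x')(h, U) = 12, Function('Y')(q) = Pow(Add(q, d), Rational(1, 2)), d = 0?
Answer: Add(1896, Mul(6, I)) ≈ Add(1896.0, Mul(6.0000, I))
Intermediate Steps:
Function('X')(W) = Mul(-6, W) (Function('X')(W) = Mul(3, Add(Mul(W, -3), W)) = Mul(3, Add(Mul(-3, W), W)) = Mul(3, Mul(-2, W)) = Mul(-6, W))
Function('Y')(q) = Pow(q, Rational(1, 2)) (Function('Y')(q) = Pow(Add(q, 0), Rational(1, 2)) = Pow(q, Rational(1, 2)))
Function('g')(j, V) = Mul(-6, Pow(j, Rational(3, 2))) (Function('g')(j, V) = Mul(Mul(-6, j), Pow(j, Rational(1, 2))) = Mul(-6, Pow(j, Rational(3, 2))))
Add(Mul(158, Function('x')(1, 6)), Function('g')(-1, -4)) = Add(Mul(158, 12), Mul(-6, Pow(-1, Rational(3, 2)))) = Add(1896, Mul(-6, Mul(-1, I))) = Add(1896, Mul(6, I))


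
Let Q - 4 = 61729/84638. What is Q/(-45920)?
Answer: -57183/555225280 ≈ -0.00010299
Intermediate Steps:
Q = 400281/84638 (Q = 4 + 61729/84638 = 400281/84638 ≈ 4.7293)
Q/(-45920) = (400281/84638)/(-45920) = (400281/84638)*(-1/45920) = -57183/555225280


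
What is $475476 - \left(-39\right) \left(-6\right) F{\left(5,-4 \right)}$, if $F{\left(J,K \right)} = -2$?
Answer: $475944$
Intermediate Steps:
$475476 - \left(-39\right) \left(-6\right) F{\left(5,-4 \right)} = 475476 - \left(-39\right) \left(-6\right) \left(-2\right) = 475476 - 234 \left(-2\right) = 475476 - -468 = 475476 + 468 = 475944$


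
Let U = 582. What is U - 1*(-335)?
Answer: 917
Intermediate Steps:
U - 1*(-335) = 582 - 1*(-335) = 582 + 335 = 917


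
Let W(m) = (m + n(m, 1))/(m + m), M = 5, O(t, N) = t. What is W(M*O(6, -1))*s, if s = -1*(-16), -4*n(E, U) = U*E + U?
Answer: 89/15 ≈ 5.9333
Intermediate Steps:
n(E, U) = -U/4 - E*U/4 (n(E, U) = -(U*E + U)/4 = -(E*U + U)/4 = -(U + E*U)/4 = -U/4 - E*U/4)
W(m) = (-¼ + 3*m/4)/(2*m) (W(m) = (m - ¼*1*(1 + m))/(m + m) = (m + (-¼ - m/4))/((2*m)) = (-¼ + 3*m/4)*(1/(2*m)) = (-¼ + 3*m/4)/(2*m))
s = 16
W(M*O(6, -1))*s = ((-1 + 3*(5*6))/(8*((5*6))))*16 = ((⅛)*(-1 + 3*30)/30)*16 = ((⅛)*(1/30)*(-1 + 90))*16 = ((⅛)*(1/30)*89)*16 = (89/240)*16 = 89/15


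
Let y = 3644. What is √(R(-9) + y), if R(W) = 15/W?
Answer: 7*√669/3 ≈ 60.352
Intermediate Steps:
√(R(-9) + y) = √(15/(-9) + 3644) = √(15*(-⅑) + 3644) = √(-5/3 + 3644) = √(10927/3) = 7*√669/3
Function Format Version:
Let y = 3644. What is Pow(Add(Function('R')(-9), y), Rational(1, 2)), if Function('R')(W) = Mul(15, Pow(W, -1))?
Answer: Mul(Rational(7, 3), Pow(669, Rational(1, 2))) ≈ 60.352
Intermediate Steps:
Pow(Add(Function('R')(-9), y), Rational(1, 2)) = Pow(Add(Mul(15, Pow(-9, -1)), 3644), Rational(1, 2)) = Pow(Add(Mul(15, Rational(-1, 9)), 3644), Rational(1, 2)) = Pow(Add(Rational(-5, 3), 3644), Rational(1, 2)) = Pow(Rational(10927, 3), Rational(1, 2)) = Mul(Rational(7, 3), Pow(669, Rational(1, 2)))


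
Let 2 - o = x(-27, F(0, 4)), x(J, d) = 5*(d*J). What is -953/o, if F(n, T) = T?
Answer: -953/542 ≈ -1.7583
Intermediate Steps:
x(J, d) = 5*J*d (x(J, d) = 5*(J*d) = 5*J*d)
o = 542 (o = 2 - 5*(-27)*4 = 2 - 1*(-540) = 2 + 540 = 542)
-953/o = -953/542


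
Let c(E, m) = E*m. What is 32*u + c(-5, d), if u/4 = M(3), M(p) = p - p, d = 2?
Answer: -10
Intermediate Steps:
M(p) = 0
u = 0 (u = 4*0 = 0)
32*u + c(-5, d) = 32*0 - 5*2 = 0 - 10 = -10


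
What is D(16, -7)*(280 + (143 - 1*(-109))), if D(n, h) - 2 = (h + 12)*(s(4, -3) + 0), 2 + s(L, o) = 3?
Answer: 3724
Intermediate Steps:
s(L, o) = 1 (s(L, o) = -2 + 3 = 1)
D(n, h) = 14 + h (D(n, h) = 2 + (h + 12)*(1 + 0) = 2 + (12 + h)*1 = 2 + (12 + h) = 14 + h)
D(16, -7)*(280 + (143 - 1*(-109))) = (14 - 7)*(280 + (143 - 1*(-109))) = 7*(280 + (143 + 109)) = 7*(280 + 252) = 7*532 = 3724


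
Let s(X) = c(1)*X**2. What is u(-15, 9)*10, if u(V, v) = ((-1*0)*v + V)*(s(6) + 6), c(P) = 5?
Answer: -27900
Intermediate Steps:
s(X) = 5*X**2
u(V, v) = 186*V (u(V, v) = ((-1*0)*v + V)*(5*6**2 + 6) = (0*v + V)*(5*36 + 6) = (0 + V)*(180 + 6) = V*186 = 186*V)
u(-15, 9)*10 = (186*(-15))*10 = -2790*10 = -27900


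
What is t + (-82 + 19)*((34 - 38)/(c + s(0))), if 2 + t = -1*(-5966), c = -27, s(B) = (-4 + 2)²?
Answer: 136920/23 ≈ 5953.0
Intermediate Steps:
s(B) = 4 (s(B) = (-2)² = 4)
t = 5964 (t = -2 - 1*(-5966) = -2 + 5966 = 5964)
t + (-82 + 19)*((34 - 38)/(c + s(0))) = 5964 + (-82 + 19)*((34 - 38)/(-27 + 4)) = 5964 - (-252)/(-23) = 5964 - (-252)*(-1)/23 = 5964 - 63*4/23 = 5964 - 252/23 = 136920/23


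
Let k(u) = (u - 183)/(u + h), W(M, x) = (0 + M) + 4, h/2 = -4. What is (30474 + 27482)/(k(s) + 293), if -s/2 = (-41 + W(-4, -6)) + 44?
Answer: 115912/613 ≈ 189.09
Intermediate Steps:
h = -8 (h = 2*(-4) = -8)
W(M, x) = 4 + M (W(M, x) = M + 4 = 4 + M)
s = -6 (s = -2*((-41 + (4 - 4)) + 44) = -2*((-41 + 0) + 44) = -2*(-41 + 44) = -2*3 = -6)
k(u) = (-183 + u)/(-8 + u) (k(u) = (u - 183)/(u - 8) = (-183 + u)/(-8 + u))
(30474 + 27482)/(k(s) + 293) = (30474 + 27482)/((-183 - 6)/(-8 - 6) + 293) = 57956/(-189/(-14) + 293) = 57956/(-1/14*(-189) + 293) = 57956/(27/2 + 293) = 57956/(613/2) = 57956*(2/613) = 115912/613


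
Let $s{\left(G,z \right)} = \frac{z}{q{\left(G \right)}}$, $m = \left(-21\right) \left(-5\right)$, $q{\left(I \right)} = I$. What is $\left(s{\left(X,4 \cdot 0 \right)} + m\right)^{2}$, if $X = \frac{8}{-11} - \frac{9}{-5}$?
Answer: $11025$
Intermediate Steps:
$m = 105$
$X = \frac{59}{55}$ ($X = 8 \left(- \frac{1}{11}\right) - - \frac{9}{5} = - \frac{8}{11} + \frac{9}{5} = \frac{59}{55} \approx 1.0727$)
$s{\left(G,z \right)} = \frac{z}{G}$
$\left(s{\left(X,4 \cdot 0 \right)} + m\right)^{2} = \left(\frac{4 \cdot 0}{\frac{59}{55}} + 105\right)^{2} = \left(0 \cdot \frac{55}{59} + 105\right)^{2} = \left(0 + 105\right)^{2} = 105^{2} = 11025$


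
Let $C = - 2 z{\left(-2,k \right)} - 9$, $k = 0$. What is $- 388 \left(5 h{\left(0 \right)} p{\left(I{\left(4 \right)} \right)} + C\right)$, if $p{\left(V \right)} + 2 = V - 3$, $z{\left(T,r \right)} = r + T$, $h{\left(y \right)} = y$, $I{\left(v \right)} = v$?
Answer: $1940$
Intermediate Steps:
$z{\left(T,r \right)} = T + r$
$p{\left(V \right)} = -5 + V$ ($p{\left(V \right)} = -2 + \left(V - 3\right) = -2 + \left(-3 + V\right) = -5 + V$)
$C = -5$ ($C = - 2 \left(-2 + 0\right) - 9 = \left(-2\right) \left(-2\right) - 9 = 4 - 9 = -5$)
$- 388 \left(5 h{\left(0 \right)} p{\left(I{\left(4 \right)} \right)} + C\right) = - 388 \left(5 \cdot 0 \left(-5 + 4\right) - 5\right) = - 388 \left(0 \left(-1\right) - 5\right) = - 388 \left(0 - 5\right) = \left(-388\right) \left(-5\right) = 1940$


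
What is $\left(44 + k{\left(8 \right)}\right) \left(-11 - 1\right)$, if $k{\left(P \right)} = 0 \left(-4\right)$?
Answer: $-528$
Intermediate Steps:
$k{\left(P \right)} = 0$
$\left(44 + k{\left(8 \right)}\right) \left(-11 - 1\right) = \left(44 + 0\right) \left(-11 - 1\right) = 44 \left(-11 - 1\right) = 44 \left(-12\right) = -528$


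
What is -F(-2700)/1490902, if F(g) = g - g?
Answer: 0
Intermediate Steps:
F(g) = 0
-F(-2700)/1490902 = -0/1490902 = -1*0 = 0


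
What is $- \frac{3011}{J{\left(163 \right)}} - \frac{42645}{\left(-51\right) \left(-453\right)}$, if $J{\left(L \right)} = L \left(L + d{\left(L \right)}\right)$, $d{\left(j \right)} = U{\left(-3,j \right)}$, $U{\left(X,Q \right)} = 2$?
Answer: $- \frac{135166712}{69039465} \approx -1.9578$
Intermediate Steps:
$d{\left(j \right)} = 2$
$J{\left(L \right)} = L \left(2 + L\right)$ ($J{\left(L \right)} = L \left(L + 2\right) = L \left(2 + L\right)$)
$- \frac{3011}{J{\left(163 \right)}} - \frac{42645}{\left(-51\right) \left(-453\right)} = - \frac{3011}{163 \left(2 + 163\right)} - \frac{42645}{\left(-51\right) \left(-453\right)} = - \frac{3011}{163 \cdot 165} - \frac{42645}{23103} = - \frac{3011}{26895} - \frac{14215}{7701} = - \frac{135166712}{69039465}$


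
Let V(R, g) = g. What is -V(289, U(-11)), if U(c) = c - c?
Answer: 0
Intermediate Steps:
U(c) = 0
-V(289, U(-11)) = -1*0 = 0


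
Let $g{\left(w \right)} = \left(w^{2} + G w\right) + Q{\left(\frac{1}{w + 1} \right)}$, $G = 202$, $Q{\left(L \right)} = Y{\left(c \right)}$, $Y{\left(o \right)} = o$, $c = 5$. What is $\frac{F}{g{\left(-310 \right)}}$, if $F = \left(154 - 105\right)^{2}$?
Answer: $\frac{2401}{33485} \approx 0.071704$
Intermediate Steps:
$Q{\left(L \right)} = 5$
$g{\left(w \right)} = 5 + w^{2} + 202 w$ ($g{\left(w \right)} = \left(w^{2} + 202 w\right) + 5 = 5 + w^{2} + 202 w$)
$F = 2401$ ($F = 49^{2} = 2401$)
$\frac{F}{g{\left(-310 \right)}} = \frac{2401}{5 + \left(-310\right)^{2} + 202 \left(-310\right)} = \frac{2401}{5 + 96100 - 62620} = \frac{2401}{33485}$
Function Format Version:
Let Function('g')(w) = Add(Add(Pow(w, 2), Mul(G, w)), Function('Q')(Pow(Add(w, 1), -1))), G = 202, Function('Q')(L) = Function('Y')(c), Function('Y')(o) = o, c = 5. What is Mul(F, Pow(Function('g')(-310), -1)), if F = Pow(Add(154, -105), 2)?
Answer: Rational(2401, 33485) ≈ 0.071704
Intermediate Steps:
Function('Q')(L) = 5
Function('g')(w) = Add(5, Pow(w, 2), Mul(202, w)) (Function('g')(w) = Add(Add(Pow(w, 2), Mul(202, w)), 5) = Add(5, Pow(w, 2), Mul(202, w)))
F = 2401 (F = Pow(49, 2) = 2401)
Mul(F, Pow(Function('g')(-310), -1)) = Mul(2401, Pow(Add(5, Pow(-310, 2), Mul(202, -310)), -1)) = Mul(2401, Pow(Add(5, 96100, -62620), -1)) = Mul(2401, Pow(33485, -1)) = Mul(2401, Rational(1, 33485)) = Rational(2401, 33485)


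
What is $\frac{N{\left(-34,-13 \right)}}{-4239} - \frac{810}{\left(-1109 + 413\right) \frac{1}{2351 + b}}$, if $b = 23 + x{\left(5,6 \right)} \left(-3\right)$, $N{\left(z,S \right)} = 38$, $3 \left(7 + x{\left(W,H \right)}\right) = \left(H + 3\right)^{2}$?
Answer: $\frac{662108401}{245862} \approx 2693.0$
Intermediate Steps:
$x{\left(W,H \right)} = -7 + \frac{\left(3 + H\right)^{2}}{3}$ ($x{\left(W,H \right)} = -7 + \frac{\left(H + 3\right)^{2}}{3} = -7 + \frac{\left(3 + H\right)^{2}}{3}$)
$b = -37$ ($b = 23 + \left(-7 + \frac{\left(3 + 6\right)^{2}}{3}\right) \left(-3\right) = 23 + \left(-7 + \frac{9^{2}}{3}\right) \left(-3\right) = 23 + \left(-7 + \frac{1}{3} \cdot 81\right) \left(-3\right) = 23 + \left(-7 + 27\right) \left(-3\right) = 23 + 20 \left(-3\right) = 23 - 60 = -37$)
$\frac{N{\left(-34,-13 \right)}}{-4239} - \frac{810}{\left(-1109 + 413\right) \frac{1}{2351 + b}} = \frac{38}{-4239} - \frac{810}{\left(-1109 + 413\right) \frac{1}{2351 - 37}} = 38 \left(- \frac{1}{4239}\right) - \frac{810}{\left(-696\right) \frac{1}{2314}} = - \frac{38}{4239} - \frac{810}{\left(-696\right) \frac{1}{2314}} = - \frac{38}{4239} - \frac{810}{- \frac{348}{1157}} = - \frac{38}{4239} - - \frac{156195}{58} = - \frac{38}{4239} + \frac{156195}{58} = \frac{662108401}{245862}$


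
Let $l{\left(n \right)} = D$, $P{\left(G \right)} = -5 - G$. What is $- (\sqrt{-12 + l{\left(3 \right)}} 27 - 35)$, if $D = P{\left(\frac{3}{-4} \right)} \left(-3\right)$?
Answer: $35 - \frac{27 \sqrt{3}}{2} \approx 11.617$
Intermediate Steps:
$D = \frac{51}{4}$ ($D = \left(-5 - \frac{3}{-4}\right) \left(-3\right) = \left(-5 - 3 \left(- \frac{1}{4}\right)\right) \left(-3\right) = \left(-5 - - \frac{3}{4}\right) \left(-3\right) = \left(-5 + \frac{3}{4}\right) \left(-3\right) = \left(- \frac{17}{4}\right) \left(-3\right) = \frac{51}{4} \approx 12.75$)
$l{\left(n \right)} = \frac{51}{4}$
$- (\sqrt{-12 + l{\left(3 \right)}} 27 - 35) = - (\sqrt{-12 + \frac{51}{4}} \cdot 27 - 35) = - (\sqrt{\frac{3}{4}} \cdot 27 - 35) = - (\frac{\sqrt{3}}{2} \cdot 27 - 35) = - (\frac{27 \sqrt{3}}{2} - 35) = - (-35 + \frac{27 \sqrt{3}}{2}) = 35 - \frac{27 \sqrt{3}}{2}$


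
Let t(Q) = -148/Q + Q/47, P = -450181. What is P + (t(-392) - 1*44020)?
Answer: -2276326483/4606 ≈ -4.9421e+5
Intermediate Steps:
t(Q) = -148/Q + Q/47 (t(Q) = -148/Q + Q*(1/47) = -148/Q + Q/47)
P + (t(-392) - 1*44020) = -450181 + ((-148/(-392) + (1/47)*(-392)) - 1*44020) = -450181 + ((-148*(-1/392) - 392/47) - 44020) = -450181 + ((37/98 - 392/47) - 44020) = -450181 + (-36677/4606 - 44020) = -450181 - 202792797/4606 = -2276326483/4606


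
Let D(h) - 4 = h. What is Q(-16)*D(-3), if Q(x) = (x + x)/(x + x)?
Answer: 1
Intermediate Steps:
D(h) = 4 + h
Q(x) = 1 (Q(x) = (2*x)/((2*x)) = (2*x)*(1/(2*x)) = 1)
Q(-16)*D(-3) = 1*(4 - 3) = 1*1 = 1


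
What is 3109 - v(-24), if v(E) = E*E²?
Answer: 16933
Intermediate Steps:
v(E) = E³
3109 - v(-24) = 3109 - 1*(-24)³ = 3109 - 1*(-13824) = 3109 + 13824 = 16933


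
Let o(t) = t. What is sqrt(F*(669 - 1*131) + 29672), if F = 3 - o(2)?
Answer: sqrt(30210) ≈ 173.81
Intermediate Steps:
F = 1 (F = 3 - 1*2 = 3 - 2 = 1)
sqrt(F*(669 - 1*131) + 29672) = sqrt(1*(669 - 1*131) + 29672) = sqrt(1*(669 - 131) + 29672) = sqrt(1*538 + 29672) = sqrt(538 + 29672) = sqrt(30210)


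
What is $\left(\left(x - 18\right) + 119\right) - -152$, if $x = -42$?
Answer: $211$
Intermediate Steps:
$\left(\left(x - 18\right) + 119\right) - -152 = \left(\left(-42 - 18\right) + 119\right) - -152 = \left(-60 + 119\right) + 152 = 59 + 152 = 211$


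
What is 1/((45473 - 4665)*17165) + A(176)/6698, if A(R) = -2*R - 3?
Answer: -124333300951/2345871752680 ≈ -0.053001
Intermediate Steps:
A(R) = -3 - 2*R
1/((45473 - 4665)*17165) + A(176)/6698 = 1/((45473 - 4665)*17165) + (-3 - 2*176)/6698 = (1/17165)/40808 + (-3 - 352)*(1/6698) = (1/40808)*(1/17165) - 355*1/6698 = 1/700469320 - 355/6698 = -124333300951/2345871752680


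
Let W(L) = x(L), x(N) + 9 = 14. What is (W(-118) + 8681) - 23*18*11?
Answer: 4132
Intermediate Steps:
x(N) = 5 (x(N) = -9 + 14 = 5)
W(L) = 5
(W(-118) + 8681) - 23*18*11 = (5 + 8681) - 23*18*11 = 8686 - 414*11 = 8686 - 4554 = 4132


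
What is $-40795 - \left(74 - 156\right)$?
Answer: $-40713$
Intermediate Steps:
$-40795 - \left(74 - 156\right) = -40795 - -82 = -40795 + 82 = -40713$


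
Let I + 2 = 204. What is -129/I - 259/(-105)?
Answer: 5539/3030 ≈ 1.8281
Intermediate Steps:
I = 202 (I = -2 + 204 = 202)
-129/I - 259/(-105) = -129/202 - 259/(-105) = -129*1/202 - 259*(-1/105) = -129/202 + 37/15 = 5539/3030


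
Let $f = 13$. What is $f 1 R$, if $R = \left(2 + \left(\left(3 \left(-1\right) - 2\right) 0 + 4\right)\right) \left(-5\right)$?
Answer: $-390$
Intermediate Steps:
$R = -30$ ($R = \left(2 + \left(\left(-3 - 2\right) 0 + 4\right)\right) \left(-5\right) = \left(2 + \left(\left(-5\right) 0 + 4\right)\right) \left(-5\right) = \left(2 + \left(0 + 4\right)\right) \left(-5\right) = \left(2 + 4\right) \left(-5\right) = 6 \left(-5\right) = -30$)
$f 1 R = 13 \cdot 1 \left(-30\right) = 13 \left(-30\right) = -390$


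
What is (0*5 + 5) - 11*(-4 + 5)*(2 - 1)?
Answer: -6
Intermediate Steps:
(0*5 + 5) - 11*(-4 + 5)*(2 - 1) = (0 + 5) - 11 = 5 - 11*1 = 5 - 11 = -6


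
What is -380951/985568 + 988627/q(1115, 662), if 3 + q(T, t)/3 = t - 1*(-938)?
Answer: 972533998895/4721856288 ≈ 205.96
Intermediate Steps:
q(T, t) = 2805 + 3*t (q(T, t) = -9 + 3*(t - 1*(-938)) = -9 + 3*(t + 938) = -9 + 3*(938 + t) = -9 + (2814 + 3*t) = 2805 + 3*t)
-380951/985568 + 988627/q(1115, 662) = -380951/985568 + 988627/(2805 + 3*662) = -380951*1/985568 + 988627/(2805 + 1986) = -380951/985568 + 988627/4791 = 972533998895/4721856288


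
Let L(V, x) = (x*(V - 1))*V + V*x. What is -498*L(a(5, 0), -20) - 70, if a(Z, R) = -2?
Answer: 39770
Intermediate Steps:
L(V, x) = V*x + V*x*(-1 + V) (L(V, x) = (x*(-1 + V))*V + V*x = V*x*(-1 + V) + V*x = V*x + V*x*(-1 + V))
-498*L(a(5, 0), -20) - 70 = -(-9960)*(-2)² - 70 = -(-9960)*4 - 70 = -498*(-80) - 70 = 39840 - 70 = 39770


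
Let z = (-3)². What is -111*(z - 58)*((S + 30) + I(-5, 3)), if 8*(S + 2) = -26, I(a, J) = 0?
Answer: 538461/4 ≈ 1.3462e+5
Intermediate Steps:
S = -21/4 (S = -2 + (⅛)*(-26) = -2 - 13/4 = -21/4 ≈ -5.2500)
z = 9
-111*(z - 58)*((S + 30) + I(-5, 3)) = -111*(9 - 58)*((-21/4 + 30) + 0) = -(-5439)*(99/4 + 0) = -(-5439)*99/4 = -111*(-4851/4) = 538461/4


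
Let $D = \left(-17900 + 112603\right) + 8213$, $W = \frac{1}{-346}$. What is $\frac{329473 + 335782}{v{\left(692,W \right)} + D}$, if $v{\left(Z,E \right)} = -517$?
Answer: $\frac{665255}{102399} \approx 6.4967$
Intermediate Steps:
$W = - \frac{1}{346} \approx -0.0028902$
$D = 102916$ ($D = 94703 + 8213 = 102916$)
$\frac{329473 + 335782}{v{\left(692,W \right)} + D} = \frac{329473 + 335782}{-517 + 102916} = \frac{665255}{102399}$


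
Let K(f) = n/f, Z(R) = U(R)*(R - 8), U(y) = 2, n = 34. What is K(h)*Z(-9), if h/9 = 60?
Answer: -289/135 ≈ -2.1407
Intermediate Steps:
h = 540 (h = 9*60 = 540)
Z(R) = -16 + 2*R (Z(R) = 2*(R - 8) = 2*(-8 + R) = -16 + 2*R)
K(f) = 34/f
K(h)*Z(-9) = (34/540)*(-16 + 2*(-9)) = (34*(1/540))*(-16 - 18) = (17/270)*(-34) = -289/135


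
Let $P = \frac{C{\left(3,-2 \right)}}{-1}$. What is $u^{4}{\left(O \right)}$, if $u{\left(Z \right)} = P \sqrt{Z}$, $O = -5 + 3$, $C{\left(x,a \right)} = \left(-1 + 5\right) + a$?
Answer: $64$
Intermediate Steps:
$C{\left(x,a \right)} = 4 + a$
$P = -2$ ($P = \frac{4 - 2}{-1} = 2 \left(-1\right) = -2$)
$O = -2$
$u{\left(Z \right)} = - 2 \sqrt{Z}$
$u^{4}{\left(O \right)} = \left(- 2 \sqrt{-2}\right)^{4} = \left(- 2 i \sqrt{2}\right)^{4} = 64$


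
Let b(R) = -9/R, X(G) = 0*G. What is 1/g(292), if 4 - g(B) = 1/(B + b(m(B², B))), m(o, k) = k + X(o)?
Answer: 85255/340728 ≈ 0.25021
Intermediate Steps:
X(G) = 0
m(o, k) = k (m(o, k) = k + 0 = k)
g(B) = 4 - 1/(B - 9/B)
1/g(292) = 1/((-36 + 292*(-1 + 4*292))/(-9 + 292²)) = 1/((-36 + 292*(-1 + 1168))/(-9 + 85264)) = 1/((-36 + 292*1167)/85255) = 1/((-36 + 340764)/85255) = 1/((1/85255)*340728) = 1/(340728/85255) = 85255/340728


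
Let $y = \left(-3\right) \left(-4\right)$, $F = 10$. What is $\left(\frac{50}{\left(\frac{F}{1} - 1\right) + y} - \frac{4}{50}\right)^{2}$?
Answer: $\frac{1459264}{275625} \approx 5.2944$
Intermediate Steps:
$y = 12$
$\left(\frac{50}{\left(\frac{F}{1} - 1\right) + y} - \frac{4}{50}\right)^{2} = \left(\frac{50}{\left(\frac{10}{1} - 1\right) + 12} - \frac{4}{50}\right)^{2} = \left(\frac{50}{\left(10 \cdot 1 - 1\right) + 12} - \frac{2}{25}\right)^{2} = \left(\frac{50}{\left(10 - 1\right) + 12} - \frac{2}{25}\right)^{2} = \left(\frac{50}{9 + 12} - \frac{2}{25}\right)^{2} = \left(\frac{50}{21} - \frac{2}{25}\right)^{2} = \left(\frac{1208}{525}\right)^{2} = \frac{1459264}{275625}$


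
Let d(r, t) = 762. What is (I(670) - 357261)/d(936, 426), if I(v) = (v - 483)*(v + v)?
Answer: -106681/762 ≈ -140.00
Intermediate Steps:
I(v) = 2*v*(-483 + v) (I(v) = (-483 + v)*(2*v) = 2*v*(-483 + v))
(I(670) - 357261)/d(936, 426) = (2*670*(-483 + 670) - 357261)/762 = (2*670*187 - 357261)*(1/762) = (250580 - 357261)*(1/762) = -106681*1/762 = -106681/762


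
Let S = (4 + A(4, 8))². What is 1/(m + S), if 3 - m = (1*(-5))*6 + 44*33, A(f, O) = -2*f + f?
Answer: -1/1419 ≈ -0.00070472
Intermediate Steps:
A(f, O) = -f
m = -1419 (m = 3 - ((1*(-5))*6 + 44*33) = 3 - (-5*6 + 1452) = 3 - (-30 + 1452) = 3 - 1*1422 = 3 - 1422 = -1419)
S = 0 (S = (4 - 1*4)² = (4 - 4)² = 0² = 0)
1/(m + S) = 1/(-1419 + 0) = 1/(-1419) = -1/1419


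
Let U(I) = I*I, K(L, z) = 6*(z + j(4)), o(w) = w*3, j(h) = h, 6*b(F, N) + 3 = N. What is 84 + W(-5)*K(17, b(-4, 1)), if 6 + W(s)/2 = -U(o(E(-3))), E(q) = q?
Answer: -3744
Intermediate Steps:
b(F, N) = -1/2 + N/6
o(w) = 3*w
K(L, z) = 24 + 6*z (K(L, z) = 6*(z + 4) = 6*(4 + z) = 24 + 6*z)
U(I) = I**2
W(s) = -174 (W(s) = -12 + 2*(-(3*(-3))**2) = -12 + 2*(-1*(-9)**2) = -12 + 2*(-1*81) = -12 + 2*(-81) = -12 - 162 = -174)
84 + W(-5)*K(17, b(-4, 1)) = 84 - 174*(24 + 6*(-1/2 + (1/6)*1)) = 84 - 174*(24 + 6*(-1/2 + 1/6)) = 84 - 174*(24 + 6*(-1/3)) = 84 - 174*(24 - 2) = 84 - 174*22 = 84 - 3828 = -3744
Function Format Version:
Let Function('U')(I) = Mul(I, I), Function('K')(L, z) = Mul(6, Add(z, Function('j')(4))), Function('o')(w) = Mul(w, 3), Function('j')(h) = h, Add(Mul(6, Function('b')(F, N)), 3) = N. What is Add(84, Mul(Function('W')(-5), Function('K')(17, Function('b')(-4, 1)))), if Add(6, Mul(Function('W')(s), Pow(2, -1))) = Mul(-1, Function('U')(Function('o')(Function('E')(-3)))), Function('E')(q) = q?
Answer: -3744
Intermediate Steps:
Function('b')(F, N) = Add(Rational(-1, 2), Mul(Rational(1, 6), N))
Function('o')(w) = Mul(3, w)
Function('K')(L, z) = Add(24, Mul(6, z)) (Function('K')(L, z) = Mul(6, Add(z, 4)) = Mul(6, Add(4, z)) = Add(24, Mul(6, z)))
Function('U')(I) = Pow(I, 2)
Function('W')(s) = -174 (Function('W')(s) = Add(-12, Mul(2, Mul(-1, Pow(Mul(3, -3), 2)))) = Add(-12, Mul(2, Mul(-1, Pow(-9, 2)))) = Add(-12, Mul(2, Mul(-1, 81))) = Add(-12, Mul(2, -81)) = Add(-12, -162) = -174)
Add(84, Mul(Function('W')(-5), Function('K')(17, Function('b')(-4, 1)))) = Add(84, Mul(-174, Add(24, Mul(6, Add(Rational(-1, 2), Mul(Rational(1, 6), 1)))))) = Add(84, Mul(-174, Add(24, Mul(6, Add(Rational(-1, 2), Rational(1, 6)))))) = Add(84, Mul(-174, Add(24, Mul(6, Rational(-1, 3))))) = Add(84, Mul(-174, Add(24, -2))) = Add(84, Mul(-174, 22)) = Add(84, -3828) = -3744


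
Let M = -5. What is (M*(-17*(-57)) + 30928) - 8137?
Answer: 17946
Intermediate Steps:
(M*(-17*(-57)) + 30928) - 8137 = (-(-85)*(-57) + 30928) - 8137 = (-5*969 + 30928) - 8137 = (-4845 + 30928) - 8137 = 26083 - 8137 = 17946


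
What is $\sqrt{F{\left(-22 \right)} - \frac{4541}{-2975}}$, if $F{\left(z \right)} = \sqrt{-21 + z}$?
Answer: $\frac{\sqrt{540379 + 354025 i \sqrt{43}}}{595} \approx 2.0321 + 1.6134 i$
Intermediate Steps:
$\sqrt{F{\left(-22 \right)} - \frac{4541}{-2975}} = \sqrt{\sqrt{-21 - 22} - \frac{4541}{-2975}} = \sqrt{\sqrt{-43} - - \frac{4541}{2975}} = \sqrt{i \sqrt{43} + \frac{4541}{2975}} = \sqrt{\frac{4541}{2975} + i \sqrt{43}}$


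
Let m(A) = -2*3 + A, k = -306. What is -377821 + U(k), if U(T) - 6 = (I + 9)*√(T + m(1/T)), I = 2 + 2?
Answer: -377815 + 13*I*√3246082/102 ≈ -3.7782e+5 + 229.63*I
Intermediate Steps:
m(A) = -6 + A
I = 4
U(T) = 6 + 13*√(-6 + T + 1/T) (U(T) = 6 + (4 + 9)*√(T + (-6 + 1/T)) = 6 + 13*√(-6 + T + 1/T))
-377821 + U(k) = -377821 + (6 + 13*√(-6 - 306 + 1/(-306))) = -377821 + (6 + 13*√(-6 - 306 - 1/306)) = -377821 + (6 + 13*√(-95473/306)) = -377821 + (6 + 13*(I*√3246082/102)) = -377821 + (6 + 13*I*√3246082/102) = -377815 + 13*I*√3246082/102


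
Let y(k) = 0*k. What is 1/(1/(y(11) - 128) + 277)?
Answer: 128/35455 ≈ 0.0036102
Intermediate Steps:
y(k) = 0
1/(1/(y(11) - 128) + 277) = 1/(1/(0 - 128) + 277) = 1/(1/(-128) + 277) = 1/(-1/128 + 277) = 1/(35455/128) = 128/35455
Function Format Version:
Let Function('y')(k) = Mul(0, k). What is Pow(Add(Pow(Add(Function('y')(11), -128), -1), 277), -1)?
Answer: Rational(128, 35455) ≈ 0.0036102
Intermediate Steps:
Function('y')(k) = 0
Pow(Add(Pow(Add(Function('y')(11), -128), -1), 277), -1) = Pow(Add(Pow(Add(0, -128), -1), 277), -1) = Pow(Add(Pow(-128, -1), 277), -1) = Pow(Add(Rational(-1, 128), 277), -1) = Pow(Rational(35455, 128), -1) = Rational(128, 35455)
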